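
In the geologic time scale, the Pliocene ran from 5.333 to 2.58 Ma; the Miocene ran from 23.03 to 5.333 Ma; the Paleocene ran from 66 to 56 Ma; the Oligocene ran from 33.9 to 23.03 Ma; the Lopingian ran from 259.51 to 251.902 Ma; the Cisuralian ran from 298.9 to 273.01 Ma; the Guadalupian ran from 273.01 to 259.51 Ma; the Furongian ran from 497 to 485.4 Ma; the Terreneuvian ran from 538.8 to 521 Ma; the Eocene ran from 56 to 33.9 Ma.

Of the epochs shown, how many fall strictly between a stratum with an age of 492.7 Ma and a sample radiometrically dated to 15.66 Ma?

6

The older date is 492.7 Ma and the younger is 15.66 Ma.
Epochs with start < 492.7 and end > 15.66 Ma: Cisuralian (298.9–273.01), Guadalupian (273.01–259.51), Lopingian (259.51–251.902), Paleocene (66–56), Eocene (56–33.9), Oligocene (33.9–23.03).
That is 6 complete epochs.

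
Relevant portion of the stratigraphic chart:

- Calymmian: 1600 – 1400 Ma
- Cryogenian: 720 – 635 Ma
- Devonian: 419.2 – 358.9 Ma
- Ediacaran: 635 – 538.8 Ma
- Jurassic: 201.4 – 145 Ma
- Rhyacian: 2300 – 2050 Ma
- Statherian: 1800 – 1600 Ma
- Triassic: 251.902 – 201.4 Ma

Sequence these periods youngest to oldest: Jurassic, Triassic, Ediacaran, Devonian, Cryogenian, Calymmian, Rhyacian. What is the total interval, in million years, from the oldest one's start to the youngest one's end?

Start ages (Ma): Rhyacian 2300, Calymmian 1600, Cryogenian 720, Ediacaran 635, Devonian 419.2, Triassic 251.902, Jurassic 201.4.
Ordered youngest to oldest: Jurassic, Triassic, Devonian, Ediacaran, Cryogenian, Calymmian, Rhyacian.
Span = 2300 − 145 = 2155 Myr.

Jurassic → Triassic → Devonian → Ediacaran → Cryogenian → Calymmian → Rhyacian; total span 2155 Myr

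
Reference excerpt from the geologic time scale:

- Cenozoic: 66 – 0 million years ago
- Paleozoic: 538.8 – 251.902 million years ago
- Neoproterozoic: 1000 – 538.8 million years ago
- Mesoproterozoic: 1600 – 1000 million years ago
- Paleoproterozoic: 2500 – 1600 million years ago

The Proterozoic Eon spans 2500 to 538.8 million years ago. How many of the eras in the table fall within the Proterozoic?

Eras inside 2500–538.8 Ma: Paleoproterozoic, Mesoproterozoic, Neoproterozoic — 3 in total.

3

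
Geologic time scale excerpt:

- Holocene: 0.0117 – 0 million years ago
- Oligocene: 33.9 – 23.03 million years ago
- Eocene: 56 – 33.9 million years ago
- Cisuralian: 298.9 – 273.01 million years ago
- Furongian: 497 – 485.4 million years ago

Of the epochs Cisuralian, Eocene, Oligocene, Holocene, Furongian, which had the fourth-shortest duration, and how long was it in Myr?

Durations: Cisuralian 25.89; Eocene 22.1; Oligocene 10.87; Holocene 0.0117; Furongian 11.6 Myr.
Sorted shortest-first: Holocene (0.0117), Oligocene (10.87), Furongian (11.6), Eocene (22.1), Cisuralian (25.89).
The fourth shortest is Eocene at 22.1 Myr.

Eocene, 22.1 million years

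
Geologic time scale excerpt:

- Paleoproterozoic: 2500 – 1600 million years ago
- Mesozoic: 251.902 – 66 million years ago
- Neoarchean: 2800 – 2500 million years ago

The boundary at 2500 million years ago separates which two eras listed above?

Neoarchean and Paleoproterozoic

The Neoarchean ends at 2500 million years ago and the Paleoproterozoic begins at 2500 million years ago, so they share that boundary.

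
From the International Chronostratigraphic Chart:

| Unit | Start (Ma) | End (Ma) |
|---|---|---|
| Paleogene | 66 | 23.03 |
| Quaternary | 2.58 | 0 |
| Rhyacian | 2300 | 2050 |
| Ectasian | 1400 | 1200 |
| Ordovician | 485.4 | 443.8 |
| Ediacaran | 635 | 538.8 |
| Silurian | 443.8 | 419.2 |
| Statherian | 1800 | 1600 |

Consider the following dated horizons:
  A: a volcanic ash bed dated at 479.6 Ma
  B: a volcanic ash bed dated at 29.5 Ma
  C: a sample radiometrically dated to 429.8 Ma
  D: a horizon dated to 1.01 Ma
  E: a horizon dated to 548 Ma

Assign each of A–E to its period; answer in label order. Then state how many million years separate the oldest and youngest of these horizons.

A — Ordovician; B — Paleogene; C — Silurian; D — Quaternary; E — Ediacaran; span 546.99 million years

A: 479.6 Ma lies in 485.4–443.8 Ma, so Ordovician.
B: 29.5 Ma lies in 66–23.03 Ma, so Paleogene.
C: 429.8 Ma lies in 443.8–419.2 Ma, so Silurian.
D: 1.01 Ma lies in 2.58–0 Ma, so Quaternary.
E: 548 Ma lies in 635–538.8 Ma, so Ediacaran.
Oldest = 548 Ma, youngest = 1.01 Ma → span 546.99 Myr.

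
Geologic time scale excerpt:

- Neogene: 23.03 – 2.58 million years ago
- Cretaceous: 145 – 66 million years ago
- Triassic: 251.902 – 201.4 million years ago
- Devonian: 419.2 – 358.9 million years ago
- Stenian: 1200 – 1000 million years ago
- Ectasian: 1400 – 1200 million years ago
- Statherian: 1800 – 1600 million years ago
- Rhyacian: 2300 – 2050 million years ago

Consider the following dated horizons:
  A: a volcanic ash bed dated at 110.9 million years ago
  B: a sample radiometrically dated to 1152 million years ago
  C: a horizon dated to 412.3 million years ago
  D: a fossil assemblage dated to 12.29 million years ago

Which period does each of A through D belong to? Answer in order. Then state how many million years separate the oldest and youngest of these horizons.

A — Cretaceous; B — Stenian; C — Devonian; D — Neogene; span 1139.71 million years

Match each age against the start–end ranges in the excerpt: A = 110.9 Ma → Cretaceous (145–66); B = 1152 Ma → Stenian (1200–1000); C = 412.3 Ma → Devonian (419.2–358.9); D = 12.29 Ma → Neogene (23.03–2.58).
The largest age is 1152 Ma and the smallest is 12.29 Ma; their difference is 1139.71 Myr.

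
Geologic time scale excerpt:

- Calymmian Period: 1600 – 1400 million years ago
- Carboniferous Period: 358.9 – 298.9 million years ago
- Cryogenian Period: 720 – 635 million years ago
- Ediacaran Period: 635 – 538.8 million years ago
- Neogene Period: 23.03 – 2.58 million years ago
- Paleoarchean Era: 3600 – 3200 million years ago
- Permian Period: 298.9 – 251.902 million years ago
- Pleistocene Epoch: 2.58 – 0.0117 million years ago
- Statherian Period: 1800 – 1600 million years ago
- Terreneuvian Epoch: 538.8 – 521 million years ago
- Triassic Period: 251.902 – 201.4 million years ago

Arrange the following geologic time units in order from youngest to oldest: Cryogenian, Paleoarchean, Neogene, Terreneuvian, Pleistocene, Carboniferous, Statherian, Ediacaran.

Pleistocene, then Neogene, then Carboniferous, then Terreneuvian, then Ediacaran, then Cryogenian, then Statherian, then Paleoarchean

Sorting by start age (ascending Ma, since larger Ma = older): Pleistocene start 2.58, Neogene start 23.03, Carboniferous start 358.9, Terreneuvian start 538.8, Ediacaran start 635, Cryogenian start 720, Statherian start 1800, Paleoarchean start 3600.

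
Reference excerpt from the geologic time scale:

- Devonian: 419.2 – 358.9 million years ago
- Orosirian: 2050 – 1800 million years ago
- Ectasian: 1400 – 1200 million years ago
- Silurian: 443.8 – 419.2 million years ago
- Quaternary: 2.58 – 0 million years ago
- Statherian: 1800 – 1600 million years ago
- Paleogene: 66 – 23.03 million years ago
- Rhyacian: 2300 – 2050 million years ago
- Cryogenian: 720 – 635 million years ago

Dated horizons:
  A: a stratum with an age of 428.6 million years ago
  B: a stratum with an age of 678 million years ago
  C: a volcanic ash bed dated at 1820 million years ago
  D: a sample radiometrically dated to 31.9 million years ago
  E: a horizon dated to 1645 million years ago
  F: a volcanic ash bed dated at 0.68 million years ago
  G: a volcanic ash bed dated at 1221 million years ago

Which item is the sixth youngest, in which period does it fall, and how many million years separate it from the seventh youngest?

Sorted youngest-first by Ma: F (0.68), D (31.9), A (428.6), B (678), G (1221), E (1645), C (1820).
The sixth youngest is E at 1645 Ma, which lies in 1800–1600 Ma: the Statherian.
The seventh youngest is C at 1820 Ma; separation = |1645 − 1820| = 175 Myr.

E, in the Statherian; 175 million years to C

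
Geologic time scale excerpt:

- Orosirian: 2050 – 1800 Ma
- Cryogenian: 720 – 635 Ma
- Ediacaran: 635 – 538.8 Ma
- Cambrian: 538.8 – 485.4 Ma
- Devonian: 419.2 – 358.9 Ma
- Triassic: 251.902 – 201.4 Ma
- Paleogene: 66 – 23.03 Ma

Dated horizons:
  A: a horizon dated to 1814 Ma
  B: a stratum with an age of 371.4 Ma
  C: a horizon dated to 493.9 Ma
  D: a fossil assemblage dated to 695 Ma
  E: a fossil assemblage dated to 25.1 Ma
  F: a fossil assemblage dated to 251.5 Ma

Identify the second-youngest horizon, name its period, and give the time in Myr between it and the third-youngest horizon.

Smaller Ma means younger, so youngest first: E 25.1 < F 251.5 < B 371.4 < C 493.9 < D 695 < A 1814.
Counting 2 along gives F (251.5 Ma); the excerpt puts that inside the Triassic, 251.902–201.4 Ma.
Next in line is B (371.4 Ma), and 371.4 − 251.5 = 119.9 Myr.

F, in the Triassic; 119.9 million years to B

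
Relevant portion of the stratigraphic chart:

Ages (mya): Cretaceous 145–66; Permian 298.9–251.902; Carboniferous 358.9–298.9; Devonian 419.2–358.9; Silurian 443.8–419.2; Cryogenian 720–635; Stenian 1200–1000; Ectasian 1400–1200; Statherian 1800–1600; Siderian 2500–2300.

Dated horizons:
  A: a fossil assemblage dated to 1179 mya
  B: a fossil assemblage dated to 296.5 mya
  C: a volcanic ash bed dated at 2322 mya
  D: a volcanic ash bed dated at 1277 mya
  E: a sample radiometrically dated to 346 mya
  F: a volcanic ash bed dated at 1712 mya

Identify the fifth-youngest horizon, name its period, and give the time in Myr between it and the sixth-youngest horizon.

Sorted youngest-first by Ma: B (296.5), E (346), A (1179), D (1277), F (1712), C (2322).
The fifth youngest is F at 1712 Ma, which lies in 1800–1600 Ma: the Statherian.
The sixth youngest is C at 2322 Ma; separation = |1712 − 2322| = 610 Myr.

F, in the Statherian; 610 million years to C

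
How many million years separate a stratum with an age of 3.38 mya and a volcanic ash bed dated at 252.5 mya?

252.5 − 3.38 = 249.12 million years.

249.12 million years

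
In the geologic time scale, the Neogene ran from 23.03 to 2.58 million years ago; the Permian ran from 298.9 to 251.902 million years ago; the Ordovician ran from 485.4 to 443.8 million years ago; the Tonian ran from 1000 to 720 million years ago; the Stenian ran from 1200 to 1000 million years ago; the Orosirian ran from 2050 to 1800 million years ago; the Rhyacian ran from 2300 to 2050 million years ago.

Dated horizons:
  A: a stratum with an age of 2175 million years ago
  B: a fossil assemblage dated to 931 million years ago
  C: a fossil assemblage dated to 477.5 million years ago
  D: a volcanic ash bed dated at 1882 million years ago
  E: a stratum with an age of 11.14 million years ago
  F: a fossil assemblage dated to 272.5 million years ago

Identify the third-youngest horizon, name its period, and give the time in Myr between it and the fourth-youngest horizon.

Sorted youngest-first by Ma: E (11.14), F (272.5), C (477.5), B (931), D (1882), A (2175).
The third youngest is C at 477.5 Ma, which lies in 485.4–443.8 Ma: the Ordovician.
The fourth youngest is B at 931 Ma; separation = |477.5 − 931| = 453.5 Myr.

C, in the Ordovician; 453.5 million years to B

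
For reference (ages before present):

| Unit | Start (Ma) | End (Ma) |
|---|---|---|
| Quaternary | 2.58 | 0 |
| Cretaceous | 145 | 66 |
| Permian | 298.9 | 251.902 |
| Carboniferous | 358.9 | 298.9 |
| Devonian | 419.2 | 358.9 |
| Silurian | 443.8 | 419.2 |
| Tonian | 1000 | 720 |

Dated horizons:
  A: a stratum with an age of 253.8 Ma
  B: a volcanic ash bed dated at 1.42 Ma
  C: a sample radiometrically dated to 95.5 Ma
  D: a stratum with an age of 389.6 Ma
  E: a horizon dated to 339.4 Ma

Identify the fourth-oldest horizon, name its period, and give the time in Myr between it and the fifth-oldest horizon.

Larger Ma means older, so oldest first: D 389.6 > E 339.4 > A 253.8 > C 95.5 > B 1.42.
Counting 4 along gives C (95.5 Ma); the excerpt puts that inside the Cretaceous, 145–66 Ma.
Next in line is B (1.42 Ma), and 95.5 − 1.42 = 94.08 Myr.

C, in the Cretaceous; 94.08 million years to B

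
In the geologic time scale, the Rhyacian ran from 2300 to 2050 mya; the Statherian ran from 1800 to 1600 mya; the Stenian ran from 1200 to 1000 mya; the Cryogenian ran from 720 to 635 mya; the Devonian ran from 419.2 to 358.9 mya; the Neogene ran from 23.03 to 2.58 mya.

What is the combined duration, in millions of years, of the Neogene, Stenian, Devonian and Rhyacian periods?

530.75 million years

Each duration: Neogene = 20.45; Stenian = 200; Devonian = 60.3; Rhyacian = 250.
Sum: 20.45 + 200 + 60.3 + 250 = 530.75 Myr.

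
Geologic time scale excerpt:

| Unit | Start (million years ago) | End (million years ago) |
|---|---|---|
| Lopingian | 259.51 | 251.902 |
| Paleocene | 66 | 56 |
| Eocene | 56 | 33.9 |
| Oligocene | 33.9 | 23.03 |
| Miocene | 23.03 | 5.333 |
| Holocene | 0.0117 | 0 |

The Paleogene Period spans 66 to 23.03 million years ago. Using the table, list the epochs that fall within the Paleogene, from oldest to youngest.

Epochs with both bounds inside 66–23.03 Ma: Paleocene (66–56), Eocene (56–33.9), Oligocene (33.9–23.03).

Paleocene, Eocene, Oligocene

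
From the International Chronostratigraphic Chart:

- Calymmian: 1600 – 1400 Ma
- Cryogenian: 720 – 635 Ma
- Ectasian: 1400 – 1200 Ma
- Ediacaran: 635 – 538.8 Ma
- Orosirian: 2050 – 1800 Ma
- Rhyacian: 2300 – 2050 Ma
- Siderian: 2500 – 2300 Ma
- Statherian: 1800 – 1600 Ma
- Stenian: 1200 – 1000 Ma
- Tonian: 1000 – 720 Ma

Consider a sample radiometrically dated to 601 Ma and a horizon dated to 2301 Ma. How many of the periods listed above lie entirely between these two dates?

8

The older date is 2301 Ma and the younger is 601 Ma.
Periods with start < 2301 and end > 601 Ma: Rhyacian (2300–2050), Orosirian (2050–1800), Statherian (1800–1600), Calymmian (1600–1400), Ectasian (1400–1200), Stenian (1200–1000), Tonian (1000–720), Cryogenian (720–635).
That is 8 complete periods.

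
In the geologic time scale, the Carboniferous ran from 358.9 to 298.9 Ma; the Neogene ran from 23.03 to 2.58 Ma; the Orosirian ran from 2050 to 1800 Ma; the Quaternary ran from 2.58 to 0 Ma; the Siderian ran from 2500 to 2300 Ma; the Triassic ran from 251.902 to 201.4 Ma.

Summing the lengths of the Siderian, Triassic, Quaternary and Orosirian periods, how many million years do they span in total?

503.082 million years

Duration is start − end for each: (2500 − 2300) + (251.902 − 201.4) + (2.58 − 0) + (2050 − 1800).
That is 200 + 50.502 + 2.58 + 250, which totals 503.082 million years.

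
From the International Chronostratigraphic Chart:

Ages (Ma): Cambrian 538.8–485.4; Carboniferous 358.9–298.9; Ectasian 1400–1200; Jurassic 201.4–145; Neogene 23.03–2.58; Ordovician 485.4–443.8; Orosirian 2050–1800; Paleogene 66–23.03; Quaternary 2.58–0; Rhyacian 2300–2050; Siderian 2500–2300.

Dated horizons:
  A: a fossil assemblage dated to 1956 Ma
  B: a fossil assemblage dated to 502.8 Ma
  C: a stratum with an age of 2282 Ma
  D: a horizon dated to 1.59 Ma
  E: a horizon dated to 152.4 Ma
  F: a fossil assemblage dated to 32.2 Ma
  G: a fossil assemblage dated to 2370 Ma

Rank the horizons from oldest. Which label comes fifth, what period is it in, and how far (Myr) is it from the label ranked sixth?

Sorted oldest-first by Ma: G (2370), C (2282), A (1956), B (502.8), E (152.4), F (32.2), D (1.59).
The fifth oldest is E at 152.4 Ma, which lies in 201.4–145 Ma: the Jurassic.
The sixth oldest is F at 32.2 Ma; separation = |152.4 − 32.2| = 120.2 Myr.

E, in the Jurassic; 120.2 million years to F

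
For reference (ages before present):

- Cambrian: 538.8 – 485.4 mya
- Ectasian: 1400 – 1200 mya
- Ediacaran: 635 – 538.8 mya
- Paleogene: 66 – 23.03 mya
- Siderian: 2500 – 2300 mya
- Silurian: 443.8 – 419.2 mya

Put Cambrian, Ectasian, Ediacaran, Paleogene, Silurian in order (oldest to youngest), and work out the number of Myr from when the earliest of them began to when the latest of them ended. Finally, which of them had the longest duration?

Start ages (Ma): Ectasian 1400, Ediacaran 635, Cambrian 538.8, Silurian 443.8, Paleogene 66.
Ordered oldest to youngest: Ectasian, Ediacaran, Cambrian, Silurian, Paleogene.
Span = 1400 − 23.03 = 1376.97 Myr.
Durations: Ediacaran 96.2, Cambrian 53.4, Ectasian 200, Silurian 24.6, Paleogene 42.97 → longest is Ectasian (200 Myr).

Ectasian, Ediacaran, Cambrian, Silurian, Paleogene; total span 1376.97 Myr; longest is Ectasian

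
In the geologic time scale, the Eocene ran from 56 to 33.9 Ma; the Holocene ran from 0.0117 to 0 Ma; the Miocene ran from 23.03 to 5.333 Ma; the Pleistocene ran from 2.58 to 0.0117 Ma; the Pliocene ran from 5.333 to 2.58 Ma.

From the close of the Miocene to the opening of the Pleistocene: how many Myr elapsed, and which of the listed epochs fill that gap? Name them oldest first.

End of Miocene = 5.333 Ma; start of Pleistocene = 2.58 Ma.
Gap = 5.333 − 2.58 = 2.753 Myr.
Epochs wholly inside 5.333–2.58 Ma: Pliocene (5.333–2.58).

2.753 million years; Pliocene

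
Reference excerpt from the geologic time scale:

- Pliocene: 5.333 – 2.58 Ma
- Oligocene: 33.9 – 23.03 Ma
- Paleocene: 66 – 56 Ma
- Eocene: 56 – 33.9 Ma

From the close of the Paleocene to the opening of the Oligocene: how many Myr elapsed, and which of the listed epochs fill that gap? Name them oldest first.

The Paleocene closes at 56 Ma and the Oligocene opens at 33.9 Ma, so the interval is 56 − 33.9 = 22.1 Myr.
An epoch fits inside if it starts at or after 56 Ma and ends at or before 33.9 Ma; oldest first that gives Eocene.

22.1 million years; Eocene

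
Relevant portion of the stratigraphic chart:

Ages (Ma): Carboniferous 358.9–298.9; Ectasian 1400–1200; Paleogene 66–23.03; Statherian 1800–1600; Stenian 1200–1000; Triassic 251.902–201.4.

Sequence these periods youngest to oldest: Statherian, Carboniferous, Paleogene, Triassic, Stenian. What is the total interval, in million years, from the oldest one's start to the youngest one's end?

Paleogene → Triassic → Carboniferous → Stenian → Statherian; total span 1776.97 Myr

From the excerpt: Statherian 1800–1600; Carboniferous 358.9–298.9; Paleogene 66–23.03; Triassic 251.902–201.4; Stenian 1200–1000 (Ma).
Larger Ma is earlier, so the oldest is Statherian and the youngest is Paleogene; youngest to oldest: Paleogene, Triassic, Carboniferous, Stenian, Statherian.
Oldest start 1800 minus youngest end 23.03 gives 1776.97 Myr overall.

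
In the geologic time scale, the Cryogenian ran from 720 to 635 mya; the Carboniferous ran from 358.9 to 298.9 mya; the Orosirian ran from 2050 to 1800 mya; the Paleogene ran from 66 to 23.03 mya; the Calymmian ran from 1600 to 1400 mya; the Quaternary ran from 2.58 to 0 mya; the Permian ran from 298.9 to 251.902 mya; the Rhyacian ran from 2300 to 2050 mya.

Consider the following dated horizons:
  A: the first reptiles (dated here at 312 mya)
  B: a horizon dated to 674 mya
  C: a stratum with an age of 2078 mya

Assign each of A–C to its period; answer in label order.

Match each age against the start–end ranges in the excerpt: A = 312 Ma → Carboniferous (358.9–298.9); B = 674 Ma → Cryogenian (720–635); C = 2078 Ma → Rhyacian (2300–2050).

A — Carboniferous; B — Cryogenian; C — Rhyacian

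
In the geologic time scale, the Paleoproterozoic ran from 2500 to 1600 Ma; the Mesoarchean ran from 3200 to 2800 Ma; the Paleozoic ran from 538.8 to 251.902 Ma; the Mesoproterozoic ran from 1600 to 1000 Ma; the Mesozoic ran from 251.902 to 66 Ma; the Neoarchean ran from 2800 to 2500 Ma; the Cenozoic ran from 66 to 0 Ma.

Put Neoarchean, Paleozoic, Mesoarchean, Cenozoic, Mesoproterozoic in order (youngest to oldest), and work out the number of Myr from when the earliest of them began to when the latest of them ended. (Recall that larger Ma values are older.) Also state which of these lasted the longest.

Cenozoic, Paleozoic, Mesoproterozoic, Neoarchean, Mesoarchean; total span 3200 Myr; longest is Mesoproterozoic

Start ages (Ma): Mesoarchean 3200, Neoarchean 2800, Mesoproterozoic 1600, Paleozoic 538.8, Cenozoic 66.
Ordered youngest to oldest: Cenozoic, Paleozoic, Mesoproterozoic, Neoarchean, Mesoarchean.
Span = 3200 − 0 = 3200 Myr.
Durations: Mesoproterozoic 600, Paleozoic 286.898, Neoarchean 300, Cenozoic 66, Mesoarchean 400 → longest is Mesoproterozoic (600 Myr).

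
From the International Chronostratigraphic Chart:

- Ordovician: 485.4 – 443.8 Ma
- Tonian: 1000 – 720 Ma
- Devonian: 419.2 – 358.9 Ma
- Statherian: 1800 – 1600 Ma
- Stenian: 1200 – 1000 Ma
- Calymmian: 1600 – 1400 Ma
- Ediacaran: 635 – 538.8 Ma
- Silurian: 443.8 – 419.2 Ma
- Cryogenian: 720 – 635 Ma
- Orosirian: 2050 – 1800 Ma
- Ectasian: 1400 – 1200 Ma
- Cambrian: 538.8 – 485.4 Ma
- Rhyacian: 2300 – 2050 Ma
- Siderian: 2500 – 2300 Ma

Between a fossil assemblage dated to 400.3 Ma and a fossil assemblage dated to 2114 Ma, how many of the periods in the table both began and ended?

11

2114 Ma sits inside the Rhyacian (2300–2050) and 400.3 Ma inside the Devonian (419.2–358.9); neither of those is wholly between the two dates.
The listed periods lying completely between them are Orosirian, Statherian, Calymmian, Ectasian, Stenian, Tonian, Cryogenian, Ediacaran, Cambrian, Ordovician, Silurian — 11 in all.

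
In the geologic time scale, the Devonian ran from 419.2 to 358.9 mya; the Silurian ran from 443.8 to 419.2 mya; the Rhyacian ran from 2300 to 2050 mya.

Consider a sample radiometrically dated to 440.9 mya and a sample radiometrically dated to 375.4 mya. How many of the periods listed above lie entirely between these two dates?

0

Checking each listed span, none has both start < 440.9 Ma and end > 375.4 Ma — every period straddles one of the two dates or lies outside them — so the count is 0.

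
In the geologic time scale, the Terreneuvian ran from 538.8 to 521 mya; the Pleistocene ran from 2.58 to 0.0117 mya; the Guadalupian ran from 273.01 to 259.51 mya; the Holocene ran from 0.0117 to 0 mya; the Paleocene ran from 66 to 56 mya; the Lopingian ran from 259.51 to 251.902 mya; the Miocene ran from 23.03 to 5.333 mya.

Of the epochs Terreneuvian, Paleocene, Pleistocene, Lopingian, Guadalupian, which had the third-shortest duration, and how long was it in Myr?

Paleocene, 10 million years

Start − end for each: Terreneuvian 538.8 − 521 = 17.8; Paleocene 66 − 56 = 10; Pleistocene 2.58 − 0.0117 = 2.5683; Lopingian 259.51 − 251.902 = 7.608; Guadalupian 273.01 − 259.51 = 13.5.
Ranking these from shortest: Pleistocene < Lopingian < Paleocene < Guadalupian < Terreneuvian.
Position 3 in that ranking is Paleocene, which lasted 10 Myr.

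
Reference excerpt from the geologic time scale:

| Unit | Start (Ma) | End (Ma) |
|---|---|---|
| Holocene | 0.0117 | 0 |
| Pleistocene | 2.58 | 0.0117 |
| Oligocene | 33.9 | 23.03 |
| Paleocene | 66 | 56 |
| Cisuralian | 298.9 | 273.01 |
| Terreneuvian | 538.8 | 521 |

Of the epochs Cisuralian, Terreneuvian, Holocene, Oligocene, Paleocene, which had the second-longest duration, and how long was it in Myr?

Start − end for each: Cisuralian 298.9 − 273.01 = 25.89; Terreneuvian 538.8 − 521 = 17.8; Holocene 0.0117 − 0 = 0.0117; Oligocene 33.9 − 23.03 = 10.87; Paleocene 66 − 56 = 10.
Ranking these from longest: Cisuralian > Terreneuvian > Oligocene > Paleocene > Holocene.
Position 2 in that ranking is Terreneuvian, which lasted 17.8 Myr.

Terreneuvian, 17.8 million years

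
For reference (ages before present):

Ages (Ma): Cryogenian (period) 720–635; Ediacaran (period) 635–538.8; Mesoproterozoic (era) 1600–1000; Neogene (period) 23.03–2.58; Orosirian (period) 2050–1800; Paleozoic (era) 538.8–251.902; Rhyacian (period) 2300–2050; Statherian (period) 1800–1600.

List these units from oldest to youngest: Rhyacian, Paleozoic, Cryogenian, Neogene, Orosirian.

The oldest of these is Rhyacian (starts 2300 Ma) and the youngest is Neogene (ends 2.58 Ma).
In between, by decreasing start age: Orosirian (2050), Cryogenian (720), Paleozoic (538.8).

Rhyacian, Orosirian, Cryogenian, Paleozoic, Neogene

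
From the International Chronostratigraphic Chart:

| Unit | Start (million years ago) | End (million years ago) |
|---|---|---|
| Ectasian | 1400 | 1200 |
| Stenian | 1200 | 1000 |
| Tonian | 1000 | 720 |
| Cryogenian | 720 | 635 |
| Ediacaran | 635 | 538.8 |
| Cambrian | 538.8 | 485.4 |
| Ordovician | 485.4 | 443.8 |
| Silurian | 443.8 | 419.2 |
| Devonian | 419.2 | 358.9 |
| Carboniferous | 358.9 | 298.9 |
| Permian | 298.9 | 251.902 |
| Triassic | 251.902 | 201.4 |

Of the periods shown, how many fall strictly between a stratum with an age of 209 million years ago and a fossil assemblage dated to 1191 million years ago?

9

1191 Ma sits inside the Stenian (1200–1000) and 209 Ma inside the Triassic (251.902–201.4); neither of those is wholly between the two dates.
The listed periods lying completely between them are Tonian, Cryogenian, Ediacaran, Cambrian, Ordovician, Silurian, Devonian, Carboniferous, Permian — 9 in all.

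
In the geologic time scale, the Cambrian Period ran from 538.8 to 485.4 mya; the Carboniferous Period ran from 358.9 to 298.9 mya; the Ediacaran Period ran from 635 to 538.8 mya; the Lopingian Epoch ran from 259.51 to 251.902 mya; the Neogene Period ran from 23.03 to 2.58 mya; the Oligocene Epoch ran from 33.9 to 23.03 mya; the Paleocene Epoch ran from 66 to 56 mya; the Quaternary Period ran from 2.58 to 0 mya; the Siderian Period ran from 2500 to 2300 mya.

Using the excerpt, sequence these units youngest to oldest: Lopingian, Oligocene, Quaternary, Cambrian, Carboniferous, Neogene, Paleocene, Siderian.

Quaternary → Neogene → Oligocene → Paleocene → Lopingian → Carboniferous → Cambrian → Siderian

Read off each span (Ma): Lopingian 259.51–251.902; Oligocene 33.9–23.03; Quaternary 2.58–0; Cambrian 538.8–485.4; Carboniferous 358.9–298.9; Neogene 23.03–2.58; Paleocene 66–56; Siderian 2500–2300.
Larger Ma is older, so oldest→youngest is Siderian, Cambrian, Carboniferous, Lopingian, Paleocene, Oligocene, Neogene, Quaternary; reverse it for youngest→oldest.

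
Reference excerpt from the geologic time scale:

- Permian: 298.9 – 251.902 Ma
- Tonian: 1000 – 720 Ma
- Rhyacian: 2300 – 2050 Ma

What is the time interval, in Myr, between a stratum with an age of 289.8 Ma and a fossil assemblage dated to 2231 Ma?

2231 − 289.8 = 1941.2 million years.

1941.2 million years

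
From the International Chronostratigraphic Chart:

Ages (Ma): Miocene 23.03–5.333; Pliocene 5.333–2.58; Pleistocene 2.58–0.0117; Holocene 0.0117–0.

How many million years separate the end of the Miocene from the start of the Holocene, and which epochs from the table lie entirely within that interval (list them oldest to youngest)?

5.3213 million years; Pliocene, Pleistocene

End of Miocene = 5.333 Ma; start of Holocene = 0.0117 Ma.
Gap = 5.333 − 0.0117 = 5.3213 Myr.
Epochs wholly inside 5.333–0.0117 Ma: Pliocene (5.333–2.58), Pleistocene (2.58–0.0117).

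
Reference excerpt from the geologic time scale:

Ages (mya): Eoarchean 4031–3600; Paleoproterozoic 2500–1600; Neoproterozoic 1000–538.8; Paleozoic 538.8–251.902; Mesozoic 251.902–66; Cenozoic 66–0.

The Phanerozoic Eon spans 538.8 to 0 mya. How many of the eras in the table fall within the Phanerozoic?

Eras inside 538.8–0 Ma: Paleozoic, Mesozoic, Cenozoic — 3 in total.

3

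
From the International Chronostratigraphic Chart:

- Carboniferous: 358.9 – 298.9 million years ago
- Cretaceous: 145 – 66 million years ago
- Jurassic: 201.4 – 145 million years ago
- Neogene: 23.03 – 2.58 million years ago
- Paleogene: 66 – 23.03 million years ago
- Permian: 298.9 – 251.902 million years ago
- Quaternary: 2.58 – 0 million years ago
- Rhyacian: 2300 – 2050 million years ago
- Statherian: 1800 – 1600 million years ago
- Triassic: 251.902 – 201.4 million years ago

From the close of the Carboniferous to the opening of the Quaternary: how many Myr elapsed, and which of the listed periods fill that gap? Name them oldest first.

296.32 million years; Permian, Triassic, Jurassic, Cretaceous, Paleogene, Neogene

End of Carboniferous = 298.9 Ma; start of Quaternary = 2.58 Ma.
Gap = 298.9 − 2.58 = 296.32 Myr.
Periods wholly inside 298.9–2.58 Ma: Permian (298.9–251.902), Triassic (251.902–201.4), Jurassic (201.4–145), Cretaceous (145–66), Paleogene (66–23.03), Neogene (23.03–2.58).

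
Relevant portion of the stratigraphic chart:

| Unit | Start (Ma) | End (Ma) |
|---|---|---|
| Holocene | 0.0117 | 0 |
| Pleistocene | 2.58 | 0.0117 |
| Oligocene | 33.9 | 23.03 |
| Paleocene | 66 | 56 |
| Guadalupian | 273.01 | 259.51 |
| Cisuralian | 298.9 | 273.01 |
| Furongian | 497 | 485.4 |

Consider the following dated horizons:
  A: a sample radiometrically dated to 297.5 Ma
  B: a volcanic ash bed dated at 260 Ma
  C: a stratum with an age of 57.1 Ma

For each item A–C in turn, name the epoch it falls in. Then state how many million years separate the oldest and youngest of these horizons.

A — Cisuralian; B — Guadalupian; C — Paleocene; span 240.4 million years

A: 297.5 Ma lies in 298.9–273.01 Ma, so Cisuralian.
B: 260 Ma lies in 273.01–259.51 Ma, so Guadalupian.
C: 57.1 Ma lies in 66–56 Ma, so Paleocene.
Oldest = 297.5 Ma, youngest = 57.1 Ma → span 240.4 Myr.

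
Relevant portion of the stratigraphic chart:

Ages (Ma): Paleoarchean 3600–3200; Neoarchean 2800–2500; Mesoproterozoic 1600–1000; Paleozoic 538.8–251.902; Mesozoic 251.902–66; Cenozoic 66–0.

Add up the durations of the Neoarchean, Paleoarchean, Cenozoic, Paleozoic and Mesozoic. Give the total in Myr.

1238.8 million years

Each duration: Neoarchean = 300; Paleoarchean = 400; Cenozoic = 66; Paleozoic = 286.898; Mesozoic = 185.902.
Sum: 300 + 400 + 66 + 286.898 + 185.902 = 1238.8 Myr.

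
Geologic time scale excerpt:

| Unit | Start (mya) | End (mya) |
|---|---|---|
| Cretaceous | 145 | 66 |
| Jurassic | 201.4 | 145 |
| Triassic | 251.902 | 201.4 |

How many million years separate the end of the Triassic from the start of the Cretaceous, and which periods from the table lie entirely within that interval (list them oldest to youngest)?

56.4 million years; Jurassic

End of Triassic = 201.4 Ma; start of Cretaceous = 145 Ma.
Gap = 201.4 − 145 = 56.4 Myr.
Periods wholly inside 201.4–145 Ma: Jurassic (201.4–145).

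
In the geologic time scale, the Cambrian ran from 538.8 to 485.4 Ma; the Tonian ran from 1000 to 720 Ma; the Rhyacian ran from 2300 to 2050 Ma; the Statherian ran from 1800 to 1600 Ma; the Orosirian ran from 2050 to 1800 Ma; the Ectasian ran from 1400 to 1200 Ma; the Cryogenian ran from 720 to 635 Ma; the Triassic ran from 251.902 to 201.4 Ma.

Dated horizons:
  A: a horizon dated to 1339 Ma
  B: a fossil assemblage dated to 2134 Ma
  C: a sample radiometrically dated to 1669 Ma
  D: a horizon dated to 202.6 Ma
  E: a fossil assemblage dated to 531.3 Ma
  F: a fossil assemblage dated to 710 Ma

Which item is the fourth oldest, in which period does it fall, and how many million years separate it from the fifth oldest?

F, in the Cryogenian; 178.7 million years to E

Sorted oldest-first by Ma: B (2134), C (1669), A (1339), F (710), E (531.3), D (202.6).
The fourth oldest is F at 710 Ma, which lies in 720–635 Ma: the Cryogenian.
The fifth oldest is E at 531.3 Ma; separation = |710 − 531.3| = 178.7 Myr.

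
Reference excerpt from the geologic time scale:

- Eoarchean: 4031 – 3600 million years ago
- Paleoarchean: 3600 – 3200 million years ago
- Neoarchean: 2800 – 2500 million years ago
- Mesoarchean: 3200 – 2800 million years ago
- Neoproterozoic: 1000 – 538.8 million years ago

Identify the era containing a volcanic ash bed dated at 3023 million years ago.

3023 Ma lies between 3200 and 2800 Ma, so it falls in the Mesoarchean.

Mesoarchean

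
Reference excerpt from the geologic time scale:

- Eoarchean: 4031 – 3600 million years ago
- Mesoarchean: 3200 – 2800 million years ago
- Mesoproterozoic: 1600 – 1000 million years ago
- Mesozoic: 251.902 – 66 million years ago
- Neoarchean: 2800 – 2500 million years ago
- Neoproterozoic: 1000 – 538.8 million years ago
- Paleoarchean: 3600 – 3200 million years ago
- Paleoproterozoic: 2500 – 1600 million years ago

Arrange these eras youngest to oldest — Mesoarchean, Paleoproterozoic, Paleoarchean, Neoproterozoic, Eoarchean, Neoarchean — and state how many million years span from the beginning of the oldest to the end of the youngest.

From the excerpt: Mesoarchean 3200–2800; Paleoproterozoic 2500–1600; Paleoarchean 3600–3200; Neoproterozoic 1000–538.8; Eoarchean 4031–3600; Neoarchean 2800–2500 (Ma).
Larger Ma is earlier, so the oldest is Eoarchean and the youngest is Neoproterozoic; youngest to oldest: Neoproterozoic, Paleoproterozoic, Neoarchean, Mesoarchean, Paleoarchean, Eoarchean.
Oldest start 4031 minus youngest end 538.8 gives 3492.2 Myr overall.

Neoproterozoic, Paleoproterozoic, Neoarchean, Mesoarchean, Paleoarchean, Eoarchean; total span 3492.2 Myr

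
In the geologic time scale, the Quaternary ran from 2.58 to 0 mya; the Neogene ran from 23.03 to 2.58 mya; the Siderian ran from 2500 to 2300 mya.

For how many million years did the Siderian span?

2500 − 2300 = 200 million years.

200 million years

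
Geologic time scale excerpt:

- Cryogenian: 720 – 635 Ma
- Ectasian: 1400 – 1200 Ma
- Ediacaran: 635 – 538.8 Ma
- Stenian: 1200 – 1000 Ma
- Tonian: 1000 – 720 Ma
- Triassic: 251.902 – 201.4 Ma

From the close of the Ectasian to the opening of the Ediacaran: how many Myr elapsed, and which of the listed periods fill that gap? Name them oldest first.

End of Ectasian = 1200 Ma; start of Ediacaran = 635 Ma.
Gap = 1200 − 635 = 565 Myr.
Periods wholly inside 1200–635 Ma: Stenian (1200–1000), Tonian (1000–720), Cryogenian (720–635).

565 million years; Stenian, Tonian, Cryogenian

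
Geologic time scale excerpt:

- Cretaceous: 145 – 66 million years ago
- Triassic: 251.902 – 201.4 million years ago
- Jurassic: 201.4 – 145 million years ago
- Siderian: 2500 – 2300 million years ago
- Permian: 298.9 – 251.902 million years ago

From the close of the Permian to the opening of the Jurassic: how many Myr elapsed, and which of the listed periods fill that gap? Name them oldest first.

The Permian closes at 251.902 Ma and the Jurassic opens at 201.4 Ma, so the interval is 251.902 − 201.4 = 50.502 Myr.
A period fits inside if it starts at or after 251.902 Ma and ends at or before 201.4 Ma; oldest first that gives Triassic.

50.502 million years; Triassic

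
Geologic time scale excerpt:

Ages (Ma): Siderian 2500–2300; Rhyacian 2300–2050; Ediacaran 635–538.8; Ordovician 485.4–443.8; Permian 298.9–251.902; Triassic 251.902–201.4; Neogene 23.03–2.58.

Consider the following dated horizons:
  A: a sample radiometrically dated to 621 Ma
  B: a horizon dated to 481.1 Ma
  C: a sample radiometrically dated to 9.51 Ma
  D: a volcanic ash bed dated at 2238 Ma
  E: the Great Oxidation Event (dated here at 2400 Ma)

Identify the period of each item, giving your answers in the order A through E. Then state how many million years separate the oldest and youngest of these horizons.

Match each age against the start–end ranges in the excerpt: A = 621 Ma → Ediacaran (635–538.8); B = 481.1 Ma → Ordovician (485.4–443.8); C = 9.51 Ma → Neogene (23.03–2.58); D = 2238 Ma → Rhyacian (2300–2050); E = 2400 Ma → Siderian (2500–2300).
The largest age is 2400 Ma and the smallest is 9.51 Ma; their difference is 2390.49 Myr.

A — Ediacaran; B — Ordovician; C — Neogene; D — Rhyacian; E — Siderian; span 2390.49 million years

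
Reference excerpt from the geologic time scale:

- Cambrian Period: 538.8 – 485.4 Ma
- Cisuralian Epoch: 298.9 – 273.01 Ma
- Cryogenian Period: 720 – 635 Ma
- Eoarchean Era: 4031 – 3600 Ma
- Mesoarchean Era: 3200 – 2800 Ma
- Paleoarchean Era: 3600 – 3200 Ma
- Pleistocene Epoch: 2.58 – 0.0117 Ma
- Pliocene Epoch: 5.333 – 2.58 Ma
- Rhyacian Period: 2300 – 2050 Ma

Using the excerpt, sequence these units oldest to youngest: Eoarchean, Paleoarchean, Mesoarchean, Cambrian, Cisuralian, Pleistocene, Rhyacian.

The oldest of these is Eoarchean (starts 4031 Ma) and the youngest is Pleistocene (ends 0.0117 Ma).
In between, by decreasing start age: Paleoarchean (3600), Mesoarchean (3200), Rhyacian (2300), Cambrian (538.8), Cisuralian (298.9).

Eoarchean → Paleoarchean → Mesoarchean → Rhyacian → Cambrian → Cisuralian → Pleistocene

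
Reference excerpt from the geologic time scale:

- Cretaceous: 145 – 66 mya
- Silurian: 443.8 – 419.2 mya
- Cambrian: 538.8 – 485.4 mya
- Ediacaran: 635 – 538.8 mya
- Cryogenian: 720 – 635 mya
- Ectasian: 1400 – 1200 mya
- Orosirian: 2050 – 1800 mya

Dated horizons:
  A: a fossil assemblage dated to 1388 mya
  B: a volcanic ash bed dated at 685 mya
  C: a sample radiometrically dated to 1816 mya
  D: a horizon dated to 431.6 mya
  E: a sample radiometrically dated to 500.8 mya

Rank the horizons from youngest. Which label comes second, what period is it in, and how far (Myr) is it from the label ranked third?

Smaller Ma means younger, so youngest first: D 431.6 < E 500.8 < B 685 < A 1388 < C 1816.
Counting 2 along gives E (500.8 Ma); the excerpt puts that inside the Cambrian, 538.8–485.4 Ma.
Next in line is B (685 Ma), and 685 − 500.8 = 184.2 Myr.

E, in the Cambrian; 184.2 million years to B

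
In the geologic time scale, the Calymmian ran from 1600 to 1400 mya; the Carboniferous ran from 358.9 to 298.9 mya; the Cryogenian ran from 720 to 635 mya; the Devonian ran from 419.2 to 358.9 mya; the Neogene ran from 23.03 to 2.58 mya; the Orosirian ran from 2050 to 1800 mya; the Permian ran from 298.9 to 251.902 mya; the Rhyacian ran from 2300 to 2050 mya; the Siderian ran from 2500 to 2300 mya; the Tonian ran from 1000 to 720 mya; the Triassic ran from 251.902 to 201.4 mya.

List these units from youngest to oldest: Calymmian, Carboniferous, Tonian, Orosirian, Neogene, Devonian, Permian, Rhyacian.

The oldest of these is Rhyacian (starts 2300 Ma) and the youngest is Neogene (ends 2.58 Ma).
In between, by decreasing start age: Orosirian (2050), Calymmian (1600), Tonian (1000), Devonian (419.2), Carboniferous (358.9), Permian (298.9).
Listing youngest first means reversing that sequence.

Neogene, Permian, Carboniferous, Devonian, Tonian, Calymmian, Orosirian, Rhyacian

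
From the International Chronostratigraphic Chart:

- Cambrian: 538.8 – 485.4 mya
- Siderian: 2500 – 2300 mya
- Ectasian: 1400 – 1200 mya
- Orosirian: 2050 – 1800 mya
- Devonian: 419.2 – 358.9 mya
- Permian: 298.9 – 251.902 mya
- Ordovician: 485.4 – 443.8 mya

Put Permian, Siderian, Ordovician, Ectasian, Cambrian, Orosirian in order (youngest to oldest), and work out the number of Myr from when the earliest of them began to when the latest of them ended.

Permian, Ordovician, Cambrian, Ectasian, Orosirian, Siderian; total span 2248.098 Myr

Start ages (Ma): Siderian 2500, Orosirian 2050, Ectasian 1400, Cambrian 538.8, Ordovician 485.4, Permian 298.9.
Ordered youngest to oldest: Permian, Ordovician, Cambrian, Ectasian, Orosirian, Siderian.
Span = 2500 − 251.902 = 2248.098 Myr.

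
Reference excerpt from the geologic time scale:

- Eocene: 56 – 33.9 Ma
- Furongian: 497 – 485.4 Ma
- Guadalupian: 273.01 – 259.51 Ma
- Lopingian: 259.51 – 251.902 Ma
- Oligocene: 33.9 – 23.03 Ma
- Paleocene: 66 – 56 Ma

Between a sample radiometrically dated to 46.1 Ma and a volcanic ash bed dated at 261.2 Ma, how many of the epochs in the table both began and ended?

The older date is 261.2 Ma and the younger is 46.1 Ma.
Epochs with start < 261.2 and end > 46.1 Ma: Lopingian (259.51–251.902), Paleocene (66–56).
That is 2 complete epochs.

2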